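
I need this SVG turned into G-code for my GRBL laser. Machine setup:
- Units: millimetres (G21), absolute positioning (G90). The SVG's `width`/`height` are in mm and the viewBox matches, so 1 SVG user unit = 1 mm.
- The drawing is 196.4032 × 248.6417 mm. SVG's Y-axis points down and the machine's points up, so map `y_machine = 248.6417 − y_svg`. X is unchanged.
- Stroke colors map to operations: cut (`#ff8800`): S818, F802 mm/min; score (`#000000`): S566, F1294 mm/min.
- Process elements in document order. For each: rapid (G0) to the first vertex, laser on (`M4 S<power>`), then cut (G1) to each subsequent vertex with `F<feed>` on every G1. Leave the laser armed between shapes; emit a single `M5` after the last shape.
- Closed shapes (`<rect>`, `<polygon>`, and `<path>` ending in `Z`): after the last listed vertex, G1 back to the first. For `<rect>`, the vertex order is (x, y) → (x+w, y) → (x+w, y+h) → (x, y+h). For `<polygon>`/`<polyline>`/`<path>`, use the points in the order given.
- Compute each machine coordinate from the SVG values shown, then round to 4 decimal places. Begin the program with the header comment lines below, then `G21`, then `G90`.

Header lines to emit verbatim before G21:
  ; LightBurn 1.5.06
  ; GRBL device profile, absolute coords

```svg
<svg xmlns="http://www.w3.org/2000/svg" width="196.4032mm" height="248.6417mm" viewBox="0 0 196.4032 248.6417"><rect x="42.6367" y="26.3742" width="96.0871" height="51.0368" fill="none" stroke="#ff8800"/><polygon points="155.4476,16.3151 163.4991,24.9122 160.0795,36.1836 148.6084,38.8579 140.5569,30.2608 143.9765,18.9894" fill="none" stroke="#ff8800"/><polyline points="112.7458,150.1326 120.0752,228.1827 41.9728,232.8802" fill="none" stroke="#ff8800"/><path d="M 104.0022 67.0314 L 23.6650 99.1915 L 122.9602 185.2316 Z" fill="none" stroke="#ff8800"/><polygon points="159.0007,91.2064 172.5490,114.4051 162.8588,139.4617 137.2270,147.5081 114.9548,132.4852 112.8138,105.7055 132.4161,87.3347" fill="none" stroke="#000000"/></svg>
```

Since the viewBox matches the mm dimensions, user units are millimetres directly. The only transform is the Y-flip y_m = 248.6417 − y_svg.

Shape 1 is a rectangle drawn with `<rect>`. Its stroke #ff8800 means cut at S818, F802. After flipping Y the toolpath is (42.6367,222.2675) → (138.7238,222.2675) → (138.7238,171.2307) → (42.6367,171.2307) → (42.6367,222.2675), returning to the start.

Shape 2 is a regular polygon drawn with `<polygon>`. Its stroke #ff8800 means cut at S818, F802. After flipping Y the toolpath is (155.4476,232.3266) → (163.4991,223.7295) → (160.0795,212.4581) → (148.6084,209.7838) → (140.5569,218.3809) → (143.9765,229.6523) → (155.4476,232.3266), returning to the start.

Shape 3 is a open polyline drawn with `<polyline>`. Its stroke #ff8800 means cut at S818, F802. After flipping Y the toolpath is (112.7458,98.5091) → (120.0752,20.4590) → (41.9728,15.7615).

Shape 4 is a closed polygon drawn with `<path>`. Its stroke #ff8800 means cut at S818, F802. After flipping Y the toolpath is (104.0022,181.6103) → (23.6650,149.4502) → (122.9602,63.4101) → (104.0022,181.6103), returning to the start.

Shape 5 is a regular polygon drawn with `<polygon>`. Its stroke #000000 means score at S566, F1294. After flipping Y the toolpath is (159.0007,157.4353) → (172.5490,134.2366) → (162.8588,109.1800) → (137.2270,101.1336) → (114.9548,116.1565) → (112.8138,142.9362) → (132.4161,161.3070) → (159.0007,157.4353), returning to the start.

; LightBurn 1.5.06
; GRBL device profile, absolute coords
G21
G90
G0 X42.6367 Y222.2675
M4 S818
G1 X138.7238 Y222.2675 F802
G1 X138.7238 Y171.2307 F802
G1 X42.6367 Y171.2307 F802
G1 X42.6367 Y222.2675 F802
G0 X155.4476 Y232.3266
M4 S818
G1 X163.4991 Y223.7295 F802
G1 X160.0795 Y212.4581 F802
G1 X148.6084 Y209.7838 F802
G1 X140.5569 Y218.3809 F802
G1 X143.9765 Y229.6523 F802
G1 X155.4476 Y232.3266 F802
G0 X112.7458 Y98.5091
M4 S818
G1 X120.0752 Y20.4590 F802
G1 X41.9728 Y15.7615 F802
G0 X104.0022 Y181.6103
M4 S818
G1 X23.6650 Y149.4502 F802
G1 X122.9602 Y63.4101 F802
G1 X104.0022 Y181.6103 F802
G0 X159.0007 Y157.4353
M4 S566
G1 X172.5490 Y134.2366 F1294
G1 X162.8588 Y109.1800 F1294
G1 X137.2270 Y101.1336 F1294
G1 X114.9548 Y116.1565 F1294
G1 X112.8138 Y142.9362 F1294
G1 X132.4161 Y161.3070 F1294
G1 X159.0007 Y157.4353 F1294
M5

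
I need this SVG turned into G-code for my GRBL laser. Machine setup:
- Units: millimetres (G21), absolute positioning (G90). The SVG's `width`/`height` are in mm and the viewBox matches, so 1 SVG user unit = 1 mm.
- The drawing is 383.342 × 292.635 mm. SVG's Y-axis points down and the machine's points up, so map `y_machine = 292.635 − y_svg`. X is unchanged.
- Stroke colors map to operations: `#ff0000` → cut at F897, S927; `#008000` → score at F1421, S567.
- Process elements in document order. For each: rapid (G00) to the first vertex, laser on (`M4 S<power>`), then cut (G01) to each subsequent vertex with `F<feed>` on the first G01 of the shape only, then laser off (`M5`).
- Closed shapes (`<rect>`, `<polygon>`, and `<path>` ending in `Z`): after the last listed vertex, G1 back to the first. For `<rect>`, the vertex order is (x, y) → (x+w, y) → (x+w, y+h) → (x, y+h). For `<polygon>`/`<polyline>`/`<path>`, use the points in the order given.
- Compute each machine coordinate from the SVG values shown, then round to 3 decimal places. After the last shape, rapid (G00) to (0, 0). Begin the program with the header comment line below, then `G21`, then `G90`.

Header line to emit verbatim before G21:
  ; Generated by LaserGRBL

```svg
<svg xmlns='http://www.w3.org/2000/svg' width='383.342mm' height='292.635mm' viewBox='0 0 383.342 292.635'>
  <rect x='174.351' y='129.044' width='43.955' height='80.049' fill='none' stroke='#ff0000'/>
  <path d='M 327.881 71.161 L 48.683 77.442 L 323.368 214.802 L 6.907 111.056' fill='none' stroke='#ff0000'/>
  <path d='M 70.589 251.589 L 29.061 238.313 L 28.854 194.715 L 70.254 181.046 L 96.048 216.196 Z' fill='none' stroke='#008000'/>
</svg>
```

; Generated by LaserGRBL
G21
G90
G00 X174.351 Y163.591
M4 S927
G01 X218.306 Y163.591 F897
G01 X218.306 Y83.542
G01 X174.351 Y83.542
G01 X174.351 Y163.591
M5
G00 X327.881 Y221.474
M4 S927
G01 X48.683 Y215.193 F897
G01 X323.368 Y77.833
G01 X6.907 Y181.579
M5
G00 X70.589 Y41.046
M4 S567
G01 X29.061 Y54.322 F1421
G01 X28.854 Y97.920
G01 X70.254 Y111.589
G01 X96.048 Y76.439
G01 X70.589 Y41.046
M5
G00 X0.000 Y0.000

viewBox `0 0 383.342 292.635` with mm width/height → 1 unit = 1 mm. Flip: y_m = 292.635 − y_svg.

**Shape 1** — `<rect>` rectangle, stroke `#ff0000` → cut (S927, F897). Machine vertices: (174.351,163.591) → (218.306,163.591) → (218.306,83.542) → (174.351,83.542) → (174.351,163.591). Closed: final G1 returns to the first vertex.

**Shape 2** — `<path>` open polyline, stroke `#ff0000` → cut (S927, F897). Machine vertices: (327.881,221.474) → (48.683,215.193) → (323.368,77.833) → (6.907,181.579). Open path.

**Shape 3** — `<path>` regular polygon, stroke `#008000` → score (S567, F1421). Machine vertices: (70.589,41.046) → (29.061,54.322) → (28.854,97.920) → (70.254,111.589) → (96.048,76.439) → (70.589,41.046). Closed: final G1 returns to the first vertex.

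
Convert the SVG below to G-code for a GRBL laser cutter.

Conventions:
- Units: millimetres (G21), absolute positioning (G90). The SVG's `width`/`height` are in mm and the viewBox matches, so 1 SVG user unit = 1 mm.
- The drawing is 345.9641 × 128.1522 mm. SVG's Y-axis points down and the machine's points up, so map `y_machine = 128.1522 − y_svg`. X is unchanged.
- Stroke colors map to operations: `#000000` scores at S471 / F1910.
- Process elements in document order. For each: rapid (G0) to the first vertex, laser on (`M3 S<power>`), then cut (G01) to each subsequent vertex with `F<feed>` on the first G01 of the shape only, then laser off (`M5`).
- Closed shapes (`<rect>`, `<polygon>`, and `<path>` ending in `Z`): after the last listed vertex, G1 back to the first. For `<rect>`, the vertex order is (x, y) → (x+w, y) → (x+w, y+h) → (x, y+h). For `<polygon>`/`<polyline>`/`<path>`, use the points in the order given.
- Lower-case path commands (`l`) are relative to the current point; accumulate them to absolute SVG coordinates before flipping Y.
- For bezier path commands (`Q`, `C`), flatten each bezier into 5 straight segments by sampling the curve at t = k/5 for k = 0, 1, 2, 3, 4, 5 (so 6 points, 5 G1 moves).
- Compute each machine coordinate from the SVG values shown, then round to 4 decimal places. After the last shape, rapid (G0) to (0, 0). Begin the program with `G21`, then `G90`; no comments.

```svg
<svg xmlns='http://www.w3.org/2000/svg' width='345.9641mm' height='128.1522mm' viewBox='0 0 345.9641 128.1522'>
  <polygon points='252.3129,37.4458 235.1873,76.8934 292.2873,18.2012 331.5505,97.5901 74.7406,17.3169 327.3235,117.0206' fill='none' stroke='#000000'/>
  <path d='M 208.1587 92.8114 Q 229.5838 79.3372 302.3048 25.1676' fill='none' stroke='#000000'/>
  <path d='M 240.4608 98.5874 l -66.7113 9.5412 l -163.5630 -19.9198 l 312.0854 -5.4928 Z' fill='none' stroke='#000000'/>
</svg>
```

G21
G90
G0 X252.3129 Y90.7064
M3 S471
G01 X235.1873 Y51.2588 F1910
G01 X292.2873 Y109.9510
G01 X331.5505 Y30.5621
G01 X74.7406 Y110.8353
G01 X327.3235 Y11.1316
G01 X252.3129 Y90.7064
M5
G0 X208.1587 Y35.3408
M3 S471
G01 X218.7806 Y42.3583 F1910
G01 X233.5061 Y52.6314
G01 X252.3353 Y66.1602
G01 X275.2682 Y82.9446
G01 X302.3048 Y102.9846
M5
G0 X240.4608 Y29.5648
M3 S471
G01 X173.7495 Y20.0236 F1910
G01 X10.1865 Y39.9434
G01 X322.2719 Y45.4362
G01 X240.4608 Y29.5648
M5
G0 X0.0000 Y0.0000

viewBox `0 0 345.9641 128.1522` with mm width/height → 1 unit = 1 mm. Flip: y_m = 128.1522 − y_svg.

**Shape 1** — `<polygon>` closed polygon, stroke `#000000` → score (S471, F1910). Machine vertices: (252.3129,90.7064) → (235.1873,51.2588) → (292.2873,109.9510) → (331.5505,30.5621) → (74.7406,110.8353) → (327.3235,11.1316) → (252.3129,90.7064). Closed: final G1 returns to the first vertex.

**Shape 2** — `<path>` quadratic bezier, stroke `#000000` → score (S471, F1910). Control points (SVG): P0=(208.1587,92.8114), P1=(229.5838,79.3372), P2=(302.3048,25.1676); sampled at t=k/5. Machine vertices: (208.1587,35.3408) → (218.7806,42.3583) → (233.5061,52.6314) → (252.3353,66.1602) → (275.2682,82.9446) → (302.3048,102.9846). Open path.

**Shape 3** — `<path>` closed polygon, stroke `#000000` → score (S471, F1910). Machine vertices: (240.4608,29.5648) → (173.7495,20.0236) → (10.1865,39.9434) → (322.2719,45.4362) → (240.4608,29.5648). Closed: final G1 returns to the first vertex.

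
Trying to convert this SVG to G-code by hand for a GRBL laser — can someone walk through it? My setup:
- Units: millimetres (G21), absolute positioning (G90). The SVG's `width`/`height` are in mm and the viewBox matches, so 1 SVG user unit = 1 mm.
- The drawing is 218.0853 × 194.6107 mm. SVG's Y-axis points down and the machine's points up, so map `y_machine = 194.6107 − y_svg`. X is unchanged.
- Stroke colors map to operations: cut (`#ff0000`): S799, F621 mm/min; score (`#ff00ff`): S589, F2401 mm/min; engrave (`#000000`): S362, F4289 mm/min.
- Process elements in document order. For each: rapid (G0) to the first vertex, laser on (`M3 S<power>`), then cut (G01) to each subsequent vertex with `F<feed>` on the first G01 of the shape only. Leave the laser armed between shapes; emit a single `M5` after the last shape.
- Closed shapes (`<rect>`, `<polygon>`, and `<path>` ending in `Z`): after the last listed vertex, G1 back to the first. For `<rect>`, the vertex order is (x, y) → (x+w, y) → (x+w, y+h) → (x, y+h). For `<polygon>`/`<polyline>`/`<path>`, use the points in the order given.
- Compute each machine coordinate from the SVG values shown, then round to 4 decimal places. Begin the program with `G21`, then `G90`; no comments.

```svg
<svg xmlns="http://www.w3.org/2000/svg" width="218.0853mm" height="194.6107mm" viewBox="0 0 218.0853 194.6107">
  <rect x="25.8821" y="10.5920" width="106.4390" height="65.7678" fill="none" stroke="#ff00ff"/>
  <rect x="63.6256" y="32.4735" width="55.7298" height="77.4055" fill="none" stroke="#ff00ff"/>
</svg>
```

Since the viewBox matches the mm dimensions, user units are millimetres directly. The only transform is the Y-flip y_m = 194.6107 − y_svg.

Shape 1 is a rectangle drawn with `<rect>`. Its stroke #ff00ff means score at S589, F2401. After flipping Y the toolpath is (25.8821,184.0187) → (132.3211,184.0187) → (132.3211,118.2509) → (25.8821,118.2509) → (25.8821,184.0187), returning to the start.

Shape 2 is a rectangle drawn with `<rect>`. Its stroke #ff00ff means score at S589, F2401. After flipping Y the toolpath is (63.6256,162.1372) → (119.3554,162.1372) → (119.3554,84.7317) → (63.6256,84.7317) → (63.6256,162.1372), returning to the start.

G21
G90
G0 X25.8821 Y184.0187
M3 S589
G01 X132.3211 Y184.0187 F2401
G01 X132.3211 Y118.2509
G01 X25.8821 Y118.2509
G01 X25.8821 Y184.0187
G0 X63.6256 Y162.1372
M3 S589
G01 X119.3554 Y162.1372 F2401
G01 X119.3554 Y84.7317
G01 X63.6256 Y84.7317
G01 X63.6256 Y162.1372
M5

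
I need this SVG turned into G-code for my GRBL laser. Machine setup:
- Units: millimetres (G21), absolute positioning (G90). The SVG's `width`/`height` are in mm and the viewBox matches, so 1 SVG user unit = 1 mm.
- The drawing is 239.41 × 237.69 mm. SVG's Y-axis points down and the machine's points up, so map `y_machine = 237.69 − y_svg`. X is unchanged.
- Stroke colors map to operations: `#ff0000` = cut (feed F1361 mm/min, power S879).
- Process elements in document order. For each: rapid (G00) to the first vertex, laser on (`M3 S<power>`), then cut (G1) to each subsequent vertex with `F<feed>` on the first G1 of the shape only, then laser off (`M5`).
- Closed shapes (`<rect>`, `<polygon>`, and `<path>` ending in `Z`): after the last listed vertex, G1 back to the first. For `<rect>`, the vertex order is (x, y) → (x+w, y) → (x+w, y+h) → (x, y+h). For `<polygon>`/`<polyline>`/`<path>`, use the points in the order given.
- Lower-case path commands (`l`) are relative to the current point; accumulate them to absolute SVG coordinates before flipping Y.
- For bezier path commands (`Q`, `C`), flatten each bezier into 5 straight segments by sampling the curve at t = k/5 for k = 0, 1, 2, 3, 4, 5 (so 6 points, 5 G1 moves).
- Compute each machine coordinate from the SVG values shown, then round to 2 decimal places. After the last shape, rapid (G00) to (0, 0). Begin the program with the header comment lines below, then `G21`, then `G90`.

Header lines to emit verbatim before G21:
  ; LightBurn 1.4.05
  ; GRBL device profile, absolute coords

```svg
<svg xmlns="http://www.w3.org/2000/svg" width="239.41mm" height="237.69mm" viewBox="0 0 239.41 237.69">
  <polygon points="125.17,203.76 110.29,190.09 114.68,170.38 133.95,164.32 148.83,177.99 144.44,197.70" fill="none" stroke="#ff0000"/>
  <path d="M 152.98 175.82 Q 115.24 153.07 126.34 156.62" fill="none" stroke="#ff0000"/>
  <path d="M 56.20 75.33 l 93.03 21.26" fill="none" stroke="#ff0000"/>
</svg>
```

; LightBurn 1.4.05
; GRBL device profile, absolute coords
G21
G90
G00 X125.17 Y33.93
M3 S879
G1 X110.29 Y47.60 F1361
G1 X114.68 Y67.31
G1 X133.95 Y73.37
G1 X148.83 Y59.70
G1 X144.44 Y39.99
G1 X125.17 Y33.93
M5
G00 X152.98 Y61.87
M3 S879
G1 X139.84 Y69.92 F1361
G1 X130.60 Y75.86
G1 X125.27 Y79.70
G1 X123.85 Y81.44
G1 X126.34 Y81.07
M5
G00 X56.20 Y162.36
M3 S879
G1 X149.23 Y141.10 F1361
M5
G00 X0.00 Y0.00

1 u = 1 mm; y_m = 237.69 − y.

[1] `<polygon>` regular polygon, #ff0000→cut S879 F1361: (125.17,33.93) → (110.29,47.60) → (114.68,67.31) → (133.95,73.37) → (148.83,59.70) → (144.44,39.99) → (125.17,33.93) (closed)

[2] `<path>` quadratic bezier, #ff0000→cut S879 F1361: (152.98,61.87) → (139.84,69.92) → (130.60,75.86) → (125.27,79.70) → (123.85,81.44) → (126.34,81.07)

[3] `<path>` line segment, #ff0000→cut S879 F1361: (56.20,162.36) → (149.23,141.10)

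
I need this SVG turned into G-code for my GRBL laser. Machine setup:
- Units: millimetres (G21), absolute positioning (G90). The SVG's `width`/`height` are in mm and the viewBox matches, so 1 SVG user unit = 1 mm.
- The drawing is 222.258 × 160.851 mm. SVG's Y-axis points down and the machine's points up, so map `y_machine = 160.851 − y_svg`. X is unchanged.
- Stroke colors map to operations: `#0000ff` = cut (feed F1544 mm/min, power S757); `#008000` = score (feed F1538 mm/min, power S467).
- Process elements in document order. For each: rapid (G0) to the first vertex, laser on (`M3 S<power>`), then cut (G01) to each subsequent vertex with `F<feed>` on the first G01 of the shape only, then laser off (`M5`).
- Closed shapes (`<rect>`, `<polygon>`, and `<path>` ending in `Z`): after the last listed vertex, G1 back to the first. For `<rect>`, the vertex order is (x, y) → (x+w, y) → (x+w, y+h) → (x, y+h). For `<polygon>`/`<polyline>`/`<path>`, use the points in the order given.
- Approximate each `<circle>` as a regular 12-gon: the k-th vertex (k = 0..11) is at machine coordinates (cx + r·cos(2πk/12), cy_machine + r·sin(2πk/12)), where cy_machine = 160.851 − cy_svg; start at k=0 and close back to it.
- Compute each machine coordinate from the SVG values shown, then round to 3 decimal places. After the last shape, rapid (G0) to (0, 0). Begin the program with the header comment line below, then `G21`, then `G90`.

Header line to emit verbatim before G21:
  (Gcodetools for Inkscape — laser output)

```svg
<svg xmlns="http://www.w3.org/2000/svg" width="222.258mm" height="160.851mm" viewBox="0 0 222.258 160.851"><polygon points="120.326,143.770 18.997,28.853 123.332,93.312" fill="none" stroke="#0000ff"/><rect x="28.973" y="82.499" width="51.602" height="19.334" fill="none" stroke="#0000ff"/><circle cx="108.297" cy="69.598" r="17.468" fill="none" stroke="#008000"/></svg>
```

(Gcodetools for Inkscape — laser output)
G21
G90
G0 X120.326 Y17.081
M3 S757
G01 X18.997 Y131.998 F1544
G01 X123.332 Y67.539
G01 X120.326 Y17.081
M5
G0 X28.973 Y78.352
M3 S757
G01 X80.575 Y78.352 F1544
G01 X80.575 Y59.018
G01 X28.973 Y59.018
G01 X28.973 Y78.352
M5
G0 X125.765 Y91.253
M3 S467
G01 X123.425 Y99.987 F1538
G01 X117.031 Y106.381
G01 X108.297 Y108.721
G01 X99.563 Y106.381
G01 X93.169 Y99.987
G01 X90.829 Y91.253
G01 X93.169 Y82.519
G01 X99.563 Y76.125
G01 X108.297 Y73.785
G01 X117.031 Y76.125
G01 X123.425 Y82.519
G01 X125.765 Y91.253
M5
G0 X0.000 Y0.000

viewBox `0 0 222.258 160.851` with mm width/height → 1 unit = 1 mm. Flip: y_m = 160.851 − y_svg.

**Shape 1** — `<polygon>` closed polygon, stroke `#0000ff` → cut (S757, F1544). Machine vertices: (120.326,17.081) → (18.997,131.998) → (123.332,67.539) → (120.326,17.081). Closed: final G1 returns to the first vertex.

**Shape 2** — `<rect>` rectangle, stroke `#0000ff` → cut (S757, F1544). Machine vertices: (28.973,78.352) → (80.575,78.352) → (80.575,59.018) → (28.973,59.018) → (28.973,78.352). Closed: final G1 returns to the first vertex.

**Shape 3** — `<circle>` circle, stroke `#008000` → score (S467, F1538). Machine vertices: (125.765,91.253) → (123.425,99.987) → (117.031,106.381) → (108.297,108.721) → (99.563,106.381) → (93.169,99.987) → (90.829,91.253) → (93.169,82.519) → (99.563,76.125) → (108.297,73.785) → (117.031,76.125) → (123.425,82.519) → (125.765,91.253). Closed: final G1 returns to the first vertex.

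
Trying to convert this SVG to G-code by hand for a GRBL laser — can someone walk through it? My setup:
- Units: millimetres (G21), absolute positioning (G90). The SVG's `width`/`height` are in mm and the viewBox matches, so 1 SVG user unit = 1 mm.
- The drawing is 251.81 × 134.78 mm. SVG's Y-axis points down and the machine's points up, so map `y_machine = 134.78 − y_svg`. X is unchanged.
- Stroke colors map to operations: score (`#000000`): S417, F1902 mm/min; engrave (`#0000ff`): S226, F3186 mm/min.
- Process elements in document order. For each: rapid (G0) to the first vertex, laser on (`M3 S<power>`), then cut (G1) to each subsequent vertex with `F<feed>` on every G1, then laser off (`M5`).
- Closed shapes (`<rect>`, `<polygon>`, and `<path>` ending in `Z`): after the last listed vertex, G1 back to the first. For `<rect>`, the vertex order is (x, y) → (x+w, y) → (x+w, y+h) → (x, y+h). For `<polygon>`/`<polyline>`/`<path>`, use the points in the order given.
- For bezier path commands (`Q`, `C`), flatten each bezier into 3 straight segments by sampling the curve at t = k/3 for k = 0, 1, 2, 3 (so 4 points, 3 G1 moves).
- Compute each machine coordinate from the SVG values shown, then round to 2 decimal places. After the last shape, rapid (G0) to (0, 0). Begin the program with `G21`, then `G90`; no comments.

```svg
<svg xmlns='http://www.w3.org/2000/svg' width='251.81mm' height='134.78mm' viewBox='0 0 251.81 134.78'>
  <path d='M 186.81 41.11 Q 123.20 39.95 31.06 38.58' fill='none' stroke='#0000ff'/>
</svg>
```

viewBox `0 0 251.81 134.78` with mm width/height → 1 unit = 1 mm. Flip: y_m = 134.78 − y_svg.

**Shape 1** — `<path>` quadratic bezier, stroke `#0000ff` → engrave (S226, F3186). Control points (SVG): P0=(186.81,41.11), P1=(123.20,39.95), P2=(31.06,38.58); sampled at t=k/3. Machine vertices: (186.81,93.67) → (141.23,94.47) → (89.32,95.31) → (31.06,96.20). Open path.

G21
G90
G0 X186.81 Y93.67
M3 S226
G1 X141.23 Y94.47 F3186
G1 X89.32 Y95.31 F3186
G1 X31.06 Y96.20 F3186
M5
G0 X0.00 Y0.00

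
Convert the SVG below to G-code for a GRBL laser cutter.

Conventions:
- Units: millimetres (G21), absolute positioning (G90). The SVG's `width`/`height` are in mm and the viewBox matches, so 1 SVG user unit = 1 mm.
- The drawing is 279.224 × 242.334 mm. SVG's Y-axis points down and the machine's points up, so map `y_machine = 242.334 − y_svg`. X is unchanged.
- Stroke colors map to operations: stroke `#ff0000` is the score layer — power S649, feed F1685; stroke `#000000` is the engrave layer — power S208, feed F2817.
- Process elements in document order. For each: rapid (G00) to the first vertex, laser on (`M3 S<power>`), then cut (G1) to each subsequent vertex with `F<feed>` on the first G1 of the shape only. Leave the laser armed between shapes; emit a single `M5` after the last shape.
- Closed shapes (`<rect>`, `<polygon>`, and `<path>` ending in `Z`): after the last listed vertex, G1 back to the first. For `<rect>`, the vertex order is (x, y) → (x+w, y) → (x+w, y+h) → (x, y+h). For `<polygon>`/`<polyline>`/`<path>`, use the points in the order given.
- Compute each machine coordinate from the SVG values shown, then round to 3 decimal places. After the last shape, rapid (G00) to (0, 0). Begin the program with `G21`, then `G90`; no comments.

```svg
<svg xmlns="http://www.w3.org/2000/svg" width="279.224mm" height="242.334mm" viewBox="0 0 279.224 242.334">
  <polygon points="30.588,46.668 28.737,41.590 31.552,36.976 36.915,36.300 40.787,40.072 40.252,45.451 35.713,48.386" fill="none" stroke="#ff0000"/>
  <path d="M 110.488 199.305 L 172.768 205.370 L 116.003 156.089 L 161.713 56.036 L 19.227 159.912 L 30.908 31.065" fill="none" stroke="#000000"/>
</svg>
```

viewBox `0 0 279.224 242.334` with mm width/height → 1 unit = 1 mm. Flip: y_m = 242.334 − y_svg.

**Shape 1** — `<polygon>` regular polygon, stroke `#ff0000` → score (S649, F1685). Machine vertices: (30.588,195.666) → (28.737,200.744) → (31.552,205.358) → (36.915,206.034) → (40.787,202.262) → (40.252,196.883) → (35.713,193.948) → (30.588,195.666). Closed: final G1 returns to the first vertex.

**Shape 2** — `<path>` open polyline, stroke `#000000` → engrave (S208, F2817). Machine vertices: (110.488,43.029) → (172.768,36.964) → (116.003,86.245) → (161.713,186.298) → (19.227,82.422) → (30.908,211.269). Open path.

G21
G90
G00 X30.588 Y195.666
M3 S649
G1 X28.737 Y200.744 F1685
G1 X31.552 Y205.358
G1 X36.915 Y206.034
G1 X40.787 Y202.262
G1 X40.252 Y196.883
G1 X35.713 Y193.948
G1 X30.588 Y195.666
G00 X110.488 Y43.029
M3 S208
G1 X172.768 Y36.964 F2817
G1 X116.003 Y86.245
G1 X161.713 Y186.298
G1 X19.227 Y82.422
G1 X30.908 Y211.269
M5
G00 X0.000 Y0.000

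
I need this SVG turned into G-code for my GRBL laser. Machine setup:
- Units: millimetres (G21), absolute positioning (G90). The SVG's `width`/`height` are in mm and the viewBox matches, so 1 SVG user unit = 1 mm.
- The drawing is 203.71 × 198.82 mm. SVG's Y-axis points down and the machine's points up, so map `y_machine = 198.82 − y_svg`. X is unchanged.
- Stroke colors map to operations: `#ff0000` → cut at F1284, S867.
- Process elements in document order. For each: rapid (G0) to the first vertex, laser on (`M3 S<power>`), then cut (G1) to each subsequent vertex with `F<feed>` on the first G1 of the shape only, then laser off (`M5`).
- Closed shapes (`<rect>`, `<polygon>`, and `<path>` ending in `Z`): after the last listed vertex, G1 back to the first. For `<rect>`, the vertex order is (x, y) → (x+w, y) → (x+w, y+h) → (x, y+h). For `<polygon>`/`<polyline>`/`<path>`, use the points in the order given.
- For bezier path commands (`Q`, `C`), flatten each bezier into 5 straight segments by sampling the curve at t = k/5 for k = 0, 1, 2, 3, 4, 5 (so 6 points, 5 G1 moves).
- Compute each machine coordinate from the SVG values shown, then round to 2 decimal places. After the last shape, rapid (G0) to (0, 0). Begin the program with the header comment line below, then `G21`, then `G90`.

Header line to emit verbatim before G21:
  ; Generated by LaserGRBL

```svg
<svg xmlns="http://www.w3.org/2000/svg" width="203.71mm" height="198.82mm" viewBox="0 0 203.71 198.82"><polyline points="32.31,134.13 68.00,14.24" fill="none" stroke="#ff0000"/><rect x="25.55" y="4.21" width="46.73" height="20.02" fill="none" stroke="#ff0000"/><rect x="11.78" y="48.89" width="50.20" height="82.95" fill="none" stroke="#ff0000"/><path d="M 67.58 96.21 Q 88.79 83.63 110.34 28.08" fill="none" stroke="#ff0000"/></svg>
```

; Generated by LaserGRBL
G21
G90
G0 X32.31 Y64.69
M3 S867
G1 X68.00 Y184.58 F1284
M5
G0 X25.55 Y194.61
M3 S867
G1 X72.28 Y194.61 F1284
G1 X72.28 Y174.59
G1 X25.55 Y174.59
G1 X25.55 Y194.61
M5
G0 X11.78 Y149.93
M3 S867
G1 X61.98 Y149.93 F1284
G1 X61.98 Y66.98
G1 X11.78 Y66.98
G1 X11.78 Y149.93
M5
G0 X67.58 Y102.61
M3 S867
G1 X76.08 Y109.36 F1284
G1 X84.60 Y119.55
G1 X93.15 Y133.18
G1 X101.73 Y150.24
G1 X110.34 Y170.74
M5
G0 X0.00 Y0.00

1 u = 1 mm; y_m = 198.82 − y.

[1] `<polyline>` line segment, #ff0000→cut S867 F1284: (32.31,64.69) → (68.00,184.58)

[2] `<rect>` rectangle, #ff0000→cut S867 F1284: (25.55,194.61) → (72.28,194.61) → (72.28,174.59) → (25.55,174.59) → (25.55,194.61) (closed)

[3] `<rect>` rectangle, #ff0000→cut S867 F1284: (11.78,149.93) → (61.98,149.93) → (61.98,66.98) → (11.78,66.98) → (11.78,149.93) (closed)

[4] `<path>` quadratic bezier, #ff0000→cut S867 F1284: (67.58,102.61) → (76.08,109.36) → (84.60,119.55) → (93.15,133.18) → (101.73,150.24) → (110.34,170.74)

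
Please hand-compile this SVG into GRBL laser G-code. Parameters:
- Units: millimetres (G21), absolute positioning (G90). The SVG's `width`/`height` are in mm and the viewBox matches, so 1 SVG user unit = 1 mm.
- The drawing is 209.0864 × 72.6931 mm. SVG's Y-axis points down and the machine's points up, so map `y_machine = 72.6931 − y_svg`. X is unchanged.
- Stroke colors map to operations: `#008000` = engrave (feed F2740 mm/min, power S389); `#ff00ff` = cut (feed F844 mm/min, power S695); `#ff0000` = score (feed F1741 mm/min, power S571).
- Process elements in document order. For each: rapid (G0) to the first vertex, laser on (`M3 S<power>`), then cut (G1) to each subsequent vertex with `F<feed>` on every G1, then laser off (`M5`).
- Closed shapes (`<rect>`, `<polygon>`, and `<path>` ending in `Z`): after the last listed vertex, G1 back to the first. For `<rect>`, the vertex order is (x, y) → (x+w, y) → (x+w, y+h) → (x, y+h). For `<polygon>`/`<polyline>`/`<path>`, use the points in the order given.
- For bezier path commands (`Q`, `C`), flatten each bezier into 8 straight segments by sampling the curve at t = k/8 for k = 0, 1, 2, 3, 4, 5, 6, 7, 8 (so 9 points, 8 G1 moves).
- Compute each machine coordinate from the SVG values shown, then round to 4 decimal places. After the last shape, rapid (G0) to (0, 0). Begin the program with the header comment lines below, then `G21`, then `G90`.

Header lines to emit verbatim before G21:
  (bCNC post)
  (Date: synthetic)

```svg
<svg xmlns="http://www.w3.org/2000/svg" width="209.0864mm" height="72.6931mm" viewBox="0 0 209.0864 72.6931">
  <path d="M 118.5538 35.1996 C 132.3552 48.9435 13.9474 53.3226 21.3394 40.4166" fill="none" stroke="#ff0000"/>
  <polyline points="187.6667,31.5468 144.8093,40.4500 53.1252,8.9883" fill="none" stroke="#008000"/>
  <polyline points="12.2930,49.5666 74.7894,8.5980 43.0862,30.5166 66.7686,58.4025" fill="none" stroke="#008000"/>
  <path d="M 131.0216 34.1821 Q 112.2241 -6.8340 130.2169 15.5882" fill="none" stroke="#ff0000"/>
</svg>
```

viewBox `0 0 209.0864 72.6931` with mm width/height → 1 unit = 1 mm. Flip: y_m = 72.6931 − y_svg.

**Shape 1** — `<path>` cubic bezier, stroke `#ff0000` → score (S571, F1741). Control points (SVG): P0=(118.5538,35.1996), P1=(132.3552,48.9435), P2=(13.9474,53.3226), P3=(21.3394,40.4166); sampled at t=k/8. Machine vertices: (118.5538,37.4935) → (118.0359,32.7940) → (108.1470,29.0652) → (91.9106,26.4001) → (72.3501,24.8913) → (52.4892,24.6317) → (35.3515,25.7142) → (23.9603,28.2315) → (21.3394,32.2765). Open path.

**Shape 2** — `<polyline>` open polyline, stroke `#008000` → engrave (S389, F2740). Machine vertices: (187.6667,41.1463) → (144.8093,32.2431) → (53.1252,63.7048). Open path.

**Shape 3** — `<polyline>` open polyline, stroke `#008000` → engrave (S389, F2740). Machine vertices: (12.2930,23.1265) → (74.7894,64.0951) → (43.0862,42.1765) → (66.7686,14.2906). Open path.

**Shape 4** — `<path>` quadratic bezier, stroke `#ff0000` → score (S571, F1741). Control points (SVG): P0=(131.0216,34.1821), P1=(112.2241,-6.8340), P2=(130.2169,15.5882); sampled at t=k/8. Machine vertices: (131.0216,38.5110) → (126.8971,47.7738) → (123.9222,55.0542) → (122.0971,60.3521) → (121.4217,63.6675) → (121.8959,65.0005) → (123.5199,64.3511) → (126.2935,61.7192) → (130.2169,57.1049). Open path.

(bCNC post)
(Date: synthetic)
G21
G90
G0 X118.5538 Y37.4935
M3 S571
G1 X118.0359 Y32.7940 F1741
G1 X108.1470 Y29.0652 F1741
G1 X91.9106 Y26.4001 F1741
G1 X72.3501 Y24.8913 F1741
G1 X52.4892 Y24.6317 F1741
G1 X35.3515 Y25.7142 F1741
G1 X23.9603 Y28.2315 F1741
G1 X21.3394 Y32.2765 F1741
M5
G0 X187.6667 Y41.1463
M3 S389
G1 X144.8093 Y32.2431 F2740
G1 X53.1252 Y63.7048 F2740
M5
G0 X12.2930 Y23.1265
M3 S389
G1 X74.7894 Y64.0951 F2740
G1 X43.0862 Y42.1765 F2740
G1 X66.7686 Y14.2906 F2740
M5
G0 X131.0216 Y38.5110
M3 S571
G1 X126.8971 Y47.7738 F1741
G1 X123.9222 Y55.0542 F1741
G1 X122.0971 Y60.3521 F1741
G1 X121.4217 Y63.6675 F1741
G1 X121.8959 Y65.0005 F1741
G1 X123.5199 Y64.3511 F1741
G1 X126.2935 Y61.7192 F1741
G1 X130.2169 Y57.1049 F1741
M5
G0 X0.0000 Y0.0000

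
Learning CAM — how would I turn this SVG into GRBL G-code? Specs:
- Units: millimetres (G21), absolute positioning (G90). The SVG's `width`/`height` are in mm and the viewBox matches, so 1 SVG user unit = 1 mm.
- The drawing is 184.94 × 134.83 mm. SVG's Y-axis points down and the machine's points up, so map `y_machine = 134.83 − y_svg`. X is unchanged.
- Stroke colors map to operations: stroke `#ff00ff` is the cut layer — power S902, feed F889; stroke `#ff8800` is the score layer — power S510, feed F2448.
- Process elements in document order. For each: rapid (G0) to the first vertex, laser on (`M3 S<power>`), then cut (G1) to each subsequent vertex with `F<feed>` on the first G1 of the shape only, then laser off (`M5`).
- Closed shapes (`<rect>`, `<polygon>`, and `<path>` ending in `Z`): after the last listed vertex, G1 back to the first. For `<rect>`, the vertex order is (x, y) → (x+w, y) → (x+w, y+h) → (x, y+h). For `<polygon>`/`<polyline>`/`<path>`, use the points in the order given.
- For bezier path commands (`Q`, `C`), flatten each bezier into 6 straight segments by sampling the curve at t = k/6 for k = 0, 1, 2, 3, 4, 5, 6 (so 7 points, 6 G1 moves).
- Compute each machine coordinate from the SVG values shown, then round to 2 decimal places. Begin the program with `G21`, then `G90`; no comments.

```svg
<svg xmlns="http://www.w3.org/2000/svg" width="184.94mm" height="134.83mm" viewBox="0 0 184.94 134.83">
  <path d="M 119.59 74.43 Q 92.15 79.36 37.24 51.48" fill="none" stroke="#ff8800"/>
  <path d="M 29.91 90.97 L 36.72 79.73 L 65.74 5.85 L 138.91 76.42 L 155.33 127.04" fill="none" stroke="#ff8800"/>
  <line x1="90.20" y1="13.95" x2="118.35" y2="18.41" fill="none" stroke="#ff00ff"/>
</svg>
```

viewBox `0 0 184.94 134.83` with mm width/height → 1 unit = 1 mm. Flip: y_m = 134.83 − y_svg.

**Shape 1** — `<path>` quadratic bezier, stroke `#ff8800` → score (S510, F2448). Control points (SVG): P0=(119.59,74.43), P1=(92.15,79.36), P2=(37.24,51.48); sampled at t=k/6. Machine vertices: (119.59,60.40) → (109.68,59.67) → (98.24,60.76) → (85.28,63.67) → (70.79,68.41) → (54.78,74.97) → (37.24,83.35). Open path.

**Shape 2** — `<path>` open polyline, stroke `#ff8800` → score (S510, F2448). Machine vertices: (29.91,43.86) → (36.72,55.10) → (65.74,128.98) → (138.91,58.41) → (155.33,7.79). Open path.

**Shape 3** — `<line>` line segment, stroke `#ff00ff` → cut (S902, F889). Machine vertices: (90.20,120.88) → (118.35,116.42). Open path.

G21
G90
G0 X119.59 Y60.40
M3 S510
G1 X109.68 Y59.67 F2448
G1 X98.24 Y60.76
G1 X85.28 Y63.67
G1 X70.79 Y68.41
G1 X54.78 Y74.97
G1 X37.24 Y83.35
M5
G0 X29.91 Y43.86
M3 S510
G1 X36.72 Y55.10 F2448
G1 X65.74 Y128.98
G1 X138.91 Y58.41
G1 X155.33 Y7.79
M5
G0 X90.20 Y120.88
M3 S902
G1 X118.35 Y116.42 F889
M5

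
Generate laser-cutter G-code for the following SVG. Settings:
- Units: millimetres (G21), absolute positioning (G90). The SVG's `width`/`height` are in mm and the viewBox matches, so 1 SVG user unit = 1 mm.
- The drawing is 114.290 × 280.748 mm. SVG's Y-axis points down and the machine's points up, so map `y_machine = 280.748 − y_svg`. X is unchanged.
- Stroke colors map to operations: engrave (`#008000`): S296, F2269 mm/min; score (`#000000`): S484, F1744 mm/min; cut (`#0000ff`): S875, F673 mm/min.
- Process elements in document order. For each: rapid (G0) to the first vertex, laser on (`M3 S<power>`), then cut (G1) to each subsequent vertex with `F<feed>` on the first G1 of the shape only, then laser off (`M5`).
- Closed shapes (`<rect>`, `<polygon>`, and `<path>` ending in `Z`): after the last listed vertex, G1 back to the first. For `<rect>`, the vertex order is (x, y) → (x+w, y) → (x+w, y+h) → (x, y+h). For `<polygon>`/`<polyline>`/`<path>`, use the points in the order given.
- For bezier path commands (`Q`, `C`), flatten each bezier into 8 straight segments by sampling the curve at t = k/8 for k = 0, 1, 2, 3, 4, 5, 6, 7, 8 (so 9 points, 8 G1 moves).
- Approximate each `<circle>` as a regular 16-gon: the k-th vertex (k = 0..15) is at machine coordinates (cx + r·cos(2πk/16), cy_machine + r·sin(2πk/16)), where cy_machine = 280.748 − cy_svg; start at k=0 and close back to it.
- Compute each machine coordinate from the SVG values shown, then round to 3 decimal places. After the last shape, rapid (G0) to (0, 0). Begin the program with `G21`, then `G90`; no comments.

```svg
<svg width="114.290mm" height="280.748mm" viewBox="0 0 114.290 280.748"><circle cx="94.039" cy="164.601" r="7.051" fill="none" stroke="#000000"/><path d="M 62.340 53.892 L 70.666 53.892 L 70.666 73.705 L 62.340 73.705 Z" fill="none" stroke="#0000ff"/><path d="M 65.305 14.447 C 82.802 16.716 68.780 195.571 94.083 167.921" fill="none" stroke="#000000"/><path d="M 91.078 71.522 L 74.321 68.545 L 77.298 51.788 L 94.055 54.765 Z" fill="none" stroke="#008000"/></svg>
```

viewBox `0 0 114.290 280.748` with mm width/height → 1 unit = 1 mm. Flip: y_m = 280.748 − y_svg.

**Shape 1** — `<circle>` circle, stroke `#000000` → score (S484, F1744). Machine vertices: (101.090,116.147) → (100.553,118.845) → (99.025,121.133) → (96.737,122.661) → (94.039,123.198) → (91.341,122.661) → (89.053,121.133) → (87.525,118.845) → (86.988,116.147) → (87.525,113.449) → (89.053,111.161) → (91.341,109.633) → (94.039,109.096) → (96.737,109.633) → (99.025,111.161) → (100.553,113.449) → (101.090,116.147). Closed: final G1 returns to the first vertex.

**Shape 2** — `<path>` rectangle, stroke `#0000ff` → cut (S875, F673). Machine vertices: (62.340,226.856) → (70.666,226.856) → (70.666,207.043) → (62.340,207.043) → (62.340,226.856). Closed: final G1 returns to the first vertex.

**Shape 3** — `<path>` cubic bezier, stroke `#000000` → score (S484, F1744). Control points (SVG): P0=(65.305,14.447), P1=(82.802,16.716), P2=(68.780,195.571), P3=(94.083,167.921); sampled at t=k/8. Machine vertices: (65.305,266.301) → (70.527,257.921) → (73.625,237.475) → (75.428,209.453) → (76.767,178.344) → (78.471,148.638) → (81.372,124.823) → (86.299,111.390) → (94.083,112.827). Open path.

**Shape 4** — `<path>` regular polygon, stroke `#008000` → engrave (S296, F2269). Machine vertices: (91.078,209.226) → (74.321,212.203) → (77.298,228.960) → (94.055,225.983) → (91.078,209.226). Closed: final G1 returns to the first vertex.

G21
G90
G0 X101.090 Y116.147
M3 S484
G1 X100.553 Y118.845 F1744
G1 X99.025 Y121.133
G1 X96.737 Y122.661
G1 X94.039 Y123.198
G1 X91.341 Y122.661
G1 X89.053 Y121.133
G1 X87.525 Y118.845
G1 X86.988 Y116.147
G1 X87.525 Y113.449
G1 X89.053 Y111.161
G1 X91.341 Y109.633
G1 X94.039 Y109.096
G1 X96.737 Y109.633
G1 X99.025 Y111.161
G1 X100.553 Y113.449
G1 X101.090 Y116.147
M5
G0 X62.340 Y226.856
M3 S875
G1 X70.666 Y226.856 F673
G1 X70.666 Y207.043
G1 X62.340 Y207.043
G1 X62.340 Y226.856
M5
G0 X65.305 Y266.301
M3 S484
G1 X70.527 Y257.921 F1744
G1 X73.625 Y237.475
G1 X75.428 Y209.453
G1 X76.767 Y178.344
G1 X78.471 Y148.638
G1 X81.372 Y124.823
G1 X86.299 Y111.390
G1 X94.083 Y112.827
M5
G0 X91.078 Y209.226
M3 S296
G1 X74.321 Y212.203 F2269
G1 X77.298 Y228.960
G1 X94.055 Y225.983
G1 X91.078 Y209.226
M5
G0 X0.000 Y0.000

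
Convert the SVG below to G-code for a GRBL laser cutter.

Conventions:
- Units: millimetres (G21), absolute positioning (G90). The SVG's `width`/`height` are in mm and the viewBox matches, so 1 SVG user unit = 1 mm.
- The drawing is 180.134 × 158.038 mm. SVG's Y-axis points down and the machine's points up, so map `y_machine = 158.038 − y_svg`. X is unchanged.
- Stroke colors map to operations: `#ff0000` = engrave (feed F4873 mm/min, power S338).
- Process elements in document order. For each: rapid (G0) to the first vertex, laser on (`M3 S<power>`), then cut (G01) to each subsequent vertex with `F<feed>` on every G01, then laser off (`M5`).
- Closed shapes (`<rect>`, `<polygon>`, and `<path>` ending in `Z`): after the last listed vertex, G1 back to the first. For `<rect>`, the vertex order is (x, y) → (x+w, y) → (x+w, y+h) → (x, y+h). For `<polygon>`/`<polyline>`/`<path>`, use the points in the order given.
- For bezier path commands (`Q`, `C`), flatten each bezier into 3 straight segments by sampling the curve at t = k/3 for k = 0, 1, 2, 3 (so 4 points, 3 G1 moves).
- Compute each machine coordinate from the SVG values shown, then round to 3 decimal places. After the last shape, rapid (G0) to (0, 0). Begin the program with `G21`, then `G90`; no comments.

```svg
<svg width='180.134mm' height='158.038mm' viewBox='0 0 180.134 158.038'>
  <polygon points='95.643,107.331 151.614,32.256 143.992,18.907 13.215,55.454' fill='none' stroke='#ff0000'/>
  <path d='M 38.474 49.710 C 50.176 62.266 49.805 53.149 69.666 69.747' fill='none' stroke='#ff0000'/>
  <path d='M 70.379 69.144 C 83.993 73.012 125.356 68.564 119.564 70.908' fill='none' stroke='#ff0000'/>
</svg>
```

Since the viewBox matches the mm dimensions, user units are millimetres directly. The only transform is the Y-flip y_m = 158.038 − y_svg.

Shape 1 is a closed polygon drawn with `<polygon>`. Its stroke #ff0000 means engrave at S338, F4873. After flipping Y the toolpath is (95.643,50.707) → (151.614,125.782) → (143.992,139.131) → (13.215,102.584) → (95.643,50.707), returning to the start.

Shape 2 is a cubic bezier drawn with `<path>`. Its stroke #ff0000 means engrave at S338, F4873. After flipping Y the toolpath is (38.474,108.328) → (47.348,101.241) → (55.353,98.072) → (69.666,88.291).

Shape 3 is a cubic bezier drawn with `<path>`. Its stroke #ff0000 means engrave at S338, F4873. After flipping Y the toolpath is (70.379,88.894) → (90.468,87.238) → (112.412,87.770) → (119.564,87.130).

G21
G90
G0 X95.643 Y50.707
M3 S338
G01 X151.614 Y125.782 F4873
G01 X143.992 Y139.131 F4873
G01 X13.215 Y102.584 F4873
G01 X95.643 Y50.707 F4873
M5
G0 X38.474 Y108.328
M3 S338
G01 X47.348 Y101.241 F4873
G01 X55.353 Y98.072 F4873
G01 X69.666 Y88.291 F4873
M5
G0 X70.379 Y88.894
M3 S338
G01 X90.468 Y87.238 F4873
G01 X112.412 Y87.770 F4873
G01 X119.564 Y87.130 F4873
M5
G0 X0.000 Y0.000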